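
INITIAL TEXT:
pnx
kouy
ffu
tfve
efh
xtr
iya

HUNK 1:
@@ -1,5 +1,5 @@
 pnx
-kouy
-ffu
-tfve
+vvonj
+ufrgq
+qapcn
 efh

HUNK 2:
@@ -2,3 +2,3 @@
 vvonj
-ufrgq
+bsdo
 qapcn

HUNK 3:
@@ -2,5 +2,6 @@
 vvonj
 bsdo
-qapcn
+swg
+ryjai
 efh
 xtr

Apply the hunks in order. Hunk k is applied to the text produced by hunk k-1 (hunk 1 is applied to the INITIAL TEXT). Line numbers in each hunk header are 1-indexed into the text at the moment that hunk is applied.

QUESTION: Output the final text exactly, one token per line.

Answer: pnx
vvonj
bsdo
swg
ryjai
efh
xtr
iya

Derivation:
Hunk 1: at line 1 remove [kouy,ffu,tfve] add [vvonj,ufrgq,qapcn] -> 7 lines: pnx vvonj ufrgq qapcn efh xtr iya
Hunk 2: at line 2 remove [ufrgq] add [bsdo] -> 7 lines: pnx vvonj bsdo qapcn efh xtr iya
Hunk 3: at line 2 remove [qapcn] add [swg,ryjai] -> 8 lines: pnx vvonj bsdo swg ryjai efh xtr iya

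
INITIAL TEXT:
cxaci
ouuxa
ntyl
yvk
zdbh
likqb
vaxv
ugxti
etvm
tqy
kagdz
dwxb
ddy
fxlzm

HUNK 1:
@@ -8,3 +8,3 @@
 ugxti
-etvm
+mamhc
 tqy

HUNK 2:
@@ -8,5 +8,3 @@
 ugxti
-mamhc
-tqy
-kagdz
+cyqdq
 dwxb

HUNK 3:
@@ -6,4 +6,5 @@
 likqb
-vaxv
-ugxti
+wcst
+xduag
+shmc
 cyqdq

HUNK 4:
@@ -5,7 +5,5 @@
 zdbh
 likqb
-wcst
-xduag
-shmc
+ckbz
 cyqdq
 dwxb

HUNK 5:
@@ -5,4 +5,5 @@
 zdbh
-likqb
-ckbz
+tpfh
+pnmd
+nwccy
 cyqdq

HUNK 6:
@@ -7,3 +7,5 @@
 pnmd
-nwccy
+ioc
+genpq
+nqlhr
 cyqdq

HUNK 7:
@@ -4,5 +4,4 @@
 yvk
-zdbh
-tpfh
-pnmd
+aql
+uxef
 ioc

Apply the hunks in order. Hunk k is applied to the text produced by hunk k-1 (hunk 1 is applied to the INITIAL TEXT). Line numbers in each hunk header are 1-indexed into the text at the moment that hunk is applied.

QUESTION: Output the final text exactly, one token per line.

Answer: cxaci
ouuxa
ntyl
yvk
aql
uxef
ioc
genpq
nqlhr
cyqdq
dwxb
ddy
fxlzm

Derivation:
Hunk 1: at line 8 remove [etvm] add [mamhc] -> 14 lines: cxaci ouuxa ntyl yvk zdbh likqb vaxv ugxti mamhc tqy kagdz dwxb ddy fxlzm
Hunk 2: at line 8 remove [mamhc,tqy,kagdz] add [cyqdq] -> 12 lines: cxaci ouuxa ntyl yvk zdbh likqb vaxv ugxti cyqdq dwxb ddy fxlzm
Hunk 3: at line 6 remove [vaxv,ugxti] add [wcst,xduag,shmc] -> 13 lines: cxaci ouuxa ntyl yvk zdbh likqb wcst xduag shmc cyqdq dwxb ddy fxlzm
Hunk 4: at line 5 remove [wcst,xduag,shmc] add [ckbz] -> 11 lines: cxaci ouuxa ntyl yvk zdbh likqb ckbz cyqdq dwxb ddy fxlzm
Hunk 5: at line 5 remove [likqb,ckbz] add [tpfh,pnmd,nwccy] -> 12 lines: cxaci ouuxa ntyl yvk zdbh tpfh pnmd nwccy cyqdq dwxb ddy fxlzm
Hunk 6: at line 7 remove [nwccy] add [ioc,genpq,nqlhr] -> 14 lines: cxaci ouuxa ntyl yvk zdbh tpfh pnmd ioc genpq nqlhr cyqdq dwxb ddy fxlzm
Hunk 7: at line 4 remove [zdbh,tpfh,pnmd] add [aql,uxef] -> 13 lines: cxaci ouuxa ntyl yvk aql uxef ioc genpq nqlhr cyqdq dwxb ddy fxlzm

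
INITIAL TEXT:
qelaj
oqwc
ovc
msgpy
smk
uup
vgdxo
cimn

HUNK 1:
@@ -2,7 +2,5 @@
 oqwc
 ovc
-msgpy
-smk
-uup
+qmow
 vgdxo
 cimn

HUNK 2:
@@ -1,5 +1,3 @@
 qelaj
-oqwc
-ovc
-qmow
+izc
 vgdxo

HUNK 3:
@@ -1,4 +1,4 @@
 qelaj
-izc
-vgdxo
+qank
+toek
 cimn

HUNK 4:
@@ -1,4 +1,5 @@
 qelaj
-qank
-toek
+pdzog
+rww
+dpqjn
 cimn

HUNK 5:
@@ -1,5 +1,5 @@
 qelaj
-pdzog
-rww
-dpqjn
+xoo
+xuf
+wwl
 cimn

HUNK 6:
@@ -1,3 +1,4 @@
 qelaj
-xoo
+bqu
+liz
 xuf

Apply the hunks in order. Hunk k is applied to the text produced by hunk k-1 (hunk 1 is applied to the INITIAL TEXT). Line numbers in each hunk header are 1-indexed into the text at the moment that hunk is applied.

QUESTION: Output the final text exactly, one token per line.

Hunk 1: at line 2 remove [msgpy,smk,uup] add [qmow] -> 6 lines: qelaj oqwc ovc qmow vgdxo cimn
Hunk 2: at line 1 remove [oqwc,ovc,qmow] add [izc] -> 4 lines: qelaj izc vgdxo cimn
Hunk 3: at line 1 remove [izc,vgdxo] add [qank,toek] -> 4 lines: qelaj qank toek cimn
Hunk 4: at line 1 remove [qank,toek] add [pdzog,rww,dpqjn] -> 5 lines: qelaj pdzog rww dpqjn cimn
Hunk 5: at line 1 remove [pdzog,rww,dpqjn] add [xoo,xuf,wwl] -> 5 lines: qelaj xoo xuf wwl cimn
Hunk 6: at line 1 remove [xoo] add [bqu,liz] -> 6 lines: qelaj bqu liz xuf wwl cimn

Answer: qelaj
bqu
liz
xuf
wwl
cimn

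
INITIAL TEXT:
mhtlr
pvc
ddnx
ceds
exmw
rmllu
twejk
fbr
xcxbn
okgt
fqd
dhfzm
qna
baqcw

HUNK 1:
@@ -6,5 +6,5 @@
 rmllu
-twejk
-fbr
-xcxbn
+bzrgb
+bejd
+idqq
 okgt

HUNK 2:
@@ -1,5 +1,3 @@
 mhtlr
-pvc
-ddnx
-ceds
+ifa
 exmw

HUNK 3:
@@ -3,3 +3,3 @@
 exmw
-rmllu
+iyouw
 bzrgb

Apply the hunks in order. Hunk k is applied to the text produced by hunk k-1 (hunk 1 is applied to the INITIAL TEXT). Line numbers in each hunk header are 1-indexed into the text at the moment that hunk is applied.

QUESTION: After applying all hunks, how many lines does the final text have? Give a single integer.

Hunk 1: at line 6 remove [twejk,fbr,xcxbn] add [bzrgb,bejd,idqq] -> 14 lines: mhtlr pvc ddnx ceds exmw rmllu bzrgb bejd idqq okgt fqd dhfzm qna baqcw
Hunk 2: at line 1 remove [pvc,ddnx,ceds] add [ifa] -> 12 lines: mhtlr ifa exmw rmllu bzrgb bejd idqq okgt fqd dhfzm qna baqcw
Hunk 3: at line 3 remove [rmllu] add [iyouw] -> 12 lines: mhtlr ifa exmw iyouw bzrgb bejd idqq okgt fqd dhfzm qna baqcw
Final line count: 12

Answer: 12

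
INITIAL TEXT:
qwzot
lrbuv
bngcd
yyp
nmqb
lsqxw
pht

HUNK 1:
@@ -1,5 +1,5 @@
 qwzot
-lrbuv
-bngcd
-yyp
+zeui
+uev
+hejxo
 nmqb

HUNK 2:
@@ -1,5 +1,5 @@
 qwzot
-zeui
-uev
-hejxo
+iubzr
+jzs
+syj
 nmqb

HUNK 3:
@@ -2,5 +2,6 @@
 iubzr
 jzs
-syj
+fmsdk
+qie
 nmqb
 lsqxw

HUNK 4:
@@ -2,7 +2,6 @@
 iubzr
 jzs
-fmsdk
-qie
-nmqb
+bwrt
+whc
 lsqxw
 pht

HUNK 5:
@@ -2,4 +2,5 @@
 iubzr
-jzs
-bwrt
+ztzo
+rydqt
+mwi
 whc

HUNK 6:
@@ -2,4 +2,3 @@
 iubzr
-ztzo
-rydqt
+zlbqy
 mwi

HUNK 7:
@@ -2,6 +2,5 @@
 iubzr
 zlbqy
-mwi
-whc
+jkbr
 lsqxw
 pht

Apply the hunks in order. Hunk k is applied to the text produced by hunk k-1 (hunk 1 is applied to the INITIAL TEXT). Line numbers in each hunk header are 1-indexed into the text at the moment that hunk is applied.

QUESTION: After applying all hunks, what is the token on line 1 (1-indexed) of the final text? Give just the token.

Answer: qwzot

Derivation:
Hunk 1: at line 1 remove [lrbuv,bngcd,yyp] add [zeui,uev,hejxo] -> 7 lines: qwzot zeui uev hejxo nmqb lsqxw pht
Hunk 2: at line 1 remove [zeui,uev,hejxo] add [iubzr,jzs,syj] -> 7 lines: qwzot iubzr jzs syj nmqb lsqxw pht
Hunk 3: at line 2 remove [syj] add [fmsdk,qie] -> 8 lines: qwzot iubzr jzs fmsdk qie nmqb lsqxw pht
Hunk 4: at line 2 remove [fmsdk,qie,nmqb] add [bwrt,whc] -> 7 lines: qwzot iubzr jzs bwrt whc lsqxw pht
Hunk 5: at line 2 remove [jzs,bwrt] add [ztzo,rydqt,mwi] -> 8 lines: qwzot iubzr ztzo rydqt mwi whc lsqxw pht
Hunk 6: at line 2 remove [ztzo,rydqt] add [zlbqy] -> 7 lines: qwzot iubzr zlbqy mwi whc lsqxw pht
Hunk 7: at line 2 remove [mwi,whc] add [jkbr] -> 6 lines: qwzot iubzr zlbqy jkbr lsqxw pht
Final line 1: qwzot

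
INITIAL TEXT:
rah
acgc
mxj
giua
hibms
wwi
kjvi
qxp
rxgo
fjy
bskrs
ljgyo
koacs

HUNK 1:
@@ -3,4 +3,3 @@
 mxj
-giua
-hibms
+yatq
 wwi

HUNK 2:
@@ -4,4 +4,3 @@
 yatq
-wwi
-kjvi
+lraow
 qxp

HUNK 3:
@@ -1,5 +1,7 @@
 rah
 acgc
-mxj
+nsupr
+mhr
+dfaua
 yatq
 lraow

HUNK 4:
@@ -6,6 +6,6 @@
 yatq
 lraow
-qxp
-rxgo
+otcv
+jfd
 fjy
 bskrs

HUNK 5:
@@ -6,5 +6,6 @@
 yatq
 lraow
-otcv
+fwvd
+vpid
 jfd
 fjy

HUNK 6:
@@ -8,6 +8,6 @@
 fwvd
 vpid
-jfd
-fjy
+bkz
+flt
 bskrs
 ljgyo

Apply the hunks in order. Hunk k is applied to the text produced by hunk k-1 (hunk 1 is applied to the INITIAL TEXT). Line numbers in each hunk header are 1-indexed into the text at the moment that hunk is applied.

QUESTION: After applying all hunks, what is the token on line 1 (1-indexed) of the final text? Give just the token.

Hunk 1: at line 3 remove [giua,hibms] add [yatq] -> 12 lines: rah acgc mxj yatq wwi kjvi qxp rxgo fjy bskrs ljgyo koacs
Hunk 2: at line 4 remove [wwi,kjvi] add [lraow] -> 11 lines: rah acgc mxj yatq lraow qxp rxgo fjy bskrs ljgyo koacs
Hunk 3: at line 1 remove [mxj] add [nsupr,mhr,dfaua] -> 13 lines: rah acgc nsupr mhr dfaua yatq lraow qxp rxgo fjy bskrs ljgyo koacs
Hunk 4: at line 6 remove [qxp,rxgo] add [otcv,jfd] -> 13 lines: rah acgc nsupr mhr dfaua yatq lraow otcv jfd fjy bskrs ljgyo koacs
Hunk 5: at line 6 remove [otcv] add [fwvd,vpid] -> 14 lines: rah acgc nsupr mhr dfaua yatq lraow fwvd vpid jfd fjy bskrs ljgyo koacs
Hunk 6: at line 8 remove [jfd,fjy] add [bkz,flt] -> 14 lines: rah acgc nsupr mhr dfaua yatq lraow fwvd vpid bkz flt bskrs ljgyo koacs
Final line 1: rah

Answer: rah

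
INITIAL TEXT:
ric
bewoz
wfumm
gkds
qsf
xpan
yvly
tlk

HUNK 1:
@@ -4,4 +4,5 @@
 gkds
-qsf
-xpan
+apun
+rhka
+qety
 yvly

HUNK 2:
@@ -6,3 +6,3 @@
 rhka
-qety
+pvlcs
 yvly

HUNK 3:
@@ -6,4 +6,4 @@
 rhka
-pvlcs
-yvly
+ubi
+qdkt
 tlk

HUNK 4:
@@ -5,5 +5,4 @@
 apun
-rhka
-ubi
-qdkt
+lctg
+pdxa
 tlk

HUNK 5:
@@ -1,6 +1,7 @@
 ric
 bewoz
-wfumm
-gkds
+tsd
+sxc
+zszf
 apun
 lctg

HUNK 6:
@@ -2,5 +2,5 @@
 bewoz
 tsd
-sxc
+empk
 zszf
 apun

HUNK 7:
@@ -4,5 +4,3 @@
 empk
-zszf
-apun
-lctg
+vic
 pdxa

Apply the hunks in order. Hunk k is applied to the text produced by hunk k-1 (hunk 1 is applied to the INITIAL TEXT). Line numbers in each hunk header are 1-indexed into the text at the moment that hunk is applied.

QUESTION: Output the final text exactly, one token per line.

Answer: ric
bewoz
tsd
empk
vic
pdxa
tlk

Derivation:
Hunk 1: at line 4 remove [qsf,xpan] add [apun,rhka,qety] -> 9 lines: ric bewoz wfumm gkds apun rhka qety yvly tlk
Hunk 2: at line 6 remove [qety] add [pvlcs] -> 9 lines: ric bewoz wfumm gkds apun rhka pvlcs yvly tlk
Hunk 3: at line 6 remove [pvlcs,yvly] add [ubi,qdkt] -> 9 lines: ric bewoz wfumm gkds apun rhka ubi qdkt tlk
Hunk 4: at line 5 remove [rhka,ubi,qdkt] add [lctg,pdxa] -> 8 lines: ric bewoz wfumm gkds apun lctg pdxa tlk
Hunk 5: at line 1 remove [wfumm,gkds] add [tsd,sxc,zszf] -> 9 lines: ric bewoz tsd sxc zszf apun lctg pdxa tlk
Hunk 6: at line 2 remove [sxc] add [empk] -> 9 lines: ric bewoz tsd empk zszf apun lctg pdxa tlk
Hunk 7: at line 4 remove [zszf,apun,lctg] add [vic] -> 7 lines: ric bewoz tsd empk vic pdxa tlk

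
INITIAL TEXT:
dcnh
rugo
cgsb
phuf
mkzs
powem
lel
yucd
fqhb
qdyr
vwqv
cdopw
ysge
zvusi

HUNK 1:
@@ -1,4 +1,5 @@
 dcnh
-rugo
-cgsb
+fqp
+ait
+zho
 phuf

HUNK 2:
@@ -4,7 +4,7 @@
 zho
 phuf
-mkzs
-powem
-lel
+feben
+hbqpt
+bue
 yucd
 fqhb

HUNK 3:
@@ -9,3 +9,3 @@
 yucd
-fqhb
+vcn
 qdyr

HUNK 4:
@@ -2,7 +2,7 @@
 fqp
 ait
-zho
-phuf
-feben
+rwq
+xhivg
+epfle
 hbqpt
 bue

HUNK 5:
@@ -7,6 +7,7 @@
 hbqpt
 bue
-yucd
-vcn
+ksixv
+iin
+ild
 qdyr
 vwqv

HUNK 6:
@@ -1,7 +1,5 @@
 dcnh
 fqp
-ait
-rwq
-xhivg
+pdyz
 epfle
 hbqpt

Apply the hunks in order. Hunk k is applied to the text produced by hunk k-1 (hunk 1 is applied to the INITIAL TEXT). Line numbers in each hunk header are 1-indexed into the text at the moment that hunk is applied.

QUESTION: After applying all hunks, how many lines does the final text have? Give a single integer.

Answer: 14

Derivation:
Hunk 1: at line 1 remove [rugo,cgsb] add [fqp,ait,zho] -> 15 lines: dcnh fqp ait zho phuf mkzs powem lel yucd fqhb qdyr vwqv cdopw ysge zvusi
Hunk 2: at line 4 remove [mkzs,powem,lel] add [feben,hbqpt,bue] -> 15 lines: dcnh fqp ait zho phuf feben hbqpt bue yucd fqhb qdyr vwqv cdopw ysge zvusi
Hunk 3: at line 9 remove [fqhb] add [vcn] -> 15 lines: dcnh fqp ait zho phuf feben hbqpt bue yucd vcn qdyr vwqv cdopw ysge zvusi
Hunk 4: at line 2 remove [zho,phuf,feben] add [rwq,xhivg,epfle] -> 15 lines: dcnh fqp ait rwq xhivg epfle hbqpt bue yucd vcn qdyr vwqv cdopw ysge zvusi
Hunk 5: at line 7 remove [yucd,vcn] add [ksixv,iin,ild] -> 16 lines: dcnh fqp ait rwq xhivg epfle hbqpt bue ksixv iin ild qdyr vwqv cdopw ysge zvusi
Hunk 6: at line 1 remove [ait,rwq,xhivg] add [pdyz] -> 14 lines: dcnh fqp pdyz epfle hbqpt bue ksixv iin ild qdyr vwqv cdopw ysge zvusi
Final line count: 14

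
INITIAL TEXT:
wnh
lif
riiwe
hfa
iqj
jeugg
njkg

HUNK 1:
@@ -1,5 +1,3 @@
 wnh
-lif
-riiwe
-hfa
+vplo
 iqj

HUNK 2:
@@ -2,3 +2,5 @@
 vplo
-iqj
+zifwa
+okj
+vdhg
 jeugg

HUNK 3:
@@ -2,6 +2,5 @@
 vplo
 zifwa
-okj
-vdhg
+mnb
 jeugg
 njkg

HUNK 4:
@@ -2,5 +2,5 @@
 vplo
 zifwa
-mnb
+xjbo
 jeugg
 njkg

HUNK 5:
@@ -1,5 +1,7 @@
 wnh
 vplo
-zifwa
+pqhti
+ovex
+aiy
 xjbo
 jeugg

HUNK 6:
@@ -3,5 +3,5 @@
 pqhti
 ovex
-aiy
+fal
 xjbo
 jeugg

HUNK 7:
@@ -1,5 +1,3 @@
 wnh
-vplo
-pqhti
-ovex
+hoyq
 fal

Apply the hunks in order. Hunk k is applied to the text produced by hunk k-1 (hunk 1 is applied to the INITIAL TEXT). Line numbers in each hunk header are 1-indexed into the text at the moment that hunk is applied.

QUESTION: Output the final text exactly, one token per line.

Answer: wnh
hoyq
fal
xjbo
jeugg
njkg

Derivation:
Hunk 1: at line 1 remove [lif,riiwe,hfa] add [vplo] -> 5 lines: wnh vplo iqj jeugg njkg
Hunk 2: at line 2 remove [iqj] add [zifwa,okj,vdhg] -> 7 lines: wnh vplo zifwa okj vdhg jeugg njkg
Hunk 3: at line 2 remove [okj,vdhg] add [mnb] -> 6 lines: wnh vplo zifwa mnb jeugg njkg
Hunk 4: at line 2 remove [mnb] add [xjbo] -> 6 lines: wnh vplo zifwa xjbo jeugg njkg
Hunk 5: at line 1 remove [zifwa] add [pqhti,ovex,aiy] -> 8 lines: wnh vplo pqhti ovex aiy xjbo jeugg njkg
Hunk 6: at line 3 remove [aiy] add [fal] -> 8 lines: wnh vplo pqhti ovex fal xjbo jeugg njkg
Hunk 7: at line 1 remove [vplo,pqhti,ovex] add [hoyq] -> 6 lines: wnh hoyq fal xjbo jeugg njkg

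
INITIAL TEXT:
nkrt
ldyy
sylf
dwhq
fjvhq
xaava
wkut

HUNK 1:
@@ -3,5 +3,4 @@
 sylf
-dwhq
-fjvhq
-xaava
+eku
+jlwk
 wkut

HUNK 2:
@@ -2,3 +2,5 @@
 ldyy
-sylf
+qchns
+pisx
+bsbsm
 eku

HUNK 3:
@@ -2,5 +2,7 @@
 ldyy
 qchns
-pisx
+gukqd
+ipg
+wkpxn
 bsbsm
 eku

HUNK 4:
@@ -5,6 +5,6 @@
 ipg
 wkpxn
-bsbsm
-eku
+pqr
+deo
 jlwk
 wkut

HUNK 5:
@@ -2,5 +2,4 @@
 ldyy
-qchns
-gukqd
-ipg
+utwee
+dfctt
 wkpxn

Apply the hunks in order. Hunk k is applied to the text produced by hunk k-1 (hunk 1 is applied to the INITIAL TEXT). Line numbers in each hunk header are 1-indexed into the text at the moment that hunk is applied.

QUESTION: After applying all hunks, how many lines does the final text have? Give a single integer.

Answer: 9

Derivation:
Hunk 1: at line 3 remove [dwhq,fjvhq,xaava] add [eku,jlwk] -> 6 lines: nkrt ldyy sylf eku jlwk wkut
Hunk 2: at line 2 remove [sylf] add [qchns,pisx,bsbsm] -> 8 lines: nkrt ldyy qchns pisx bsbsm eku jlwk wkut
Hunk 3: at line 2 remove [pisx] add [gukqd,ipg,wkpxn] -> 10 lines: nkrt ldyy qchns gukqd ipg wkpxn bsbsm eku jlwk wkut
Hunk 4: at line 5 remove [bsbsm,eku] add [pqr,deo] -> 10 lines: nkrt ldyy qchns gukqd ipg wkpxn pqr deo jlwk wkut
Hunk 5: at line 2 remove [qchns,gukqd,ipg] add [utwee,dfctt] -> 9 lines: nkrt ldyy utwee dfctt wkpxn pqr deo jlwk wkut
Final line count: 9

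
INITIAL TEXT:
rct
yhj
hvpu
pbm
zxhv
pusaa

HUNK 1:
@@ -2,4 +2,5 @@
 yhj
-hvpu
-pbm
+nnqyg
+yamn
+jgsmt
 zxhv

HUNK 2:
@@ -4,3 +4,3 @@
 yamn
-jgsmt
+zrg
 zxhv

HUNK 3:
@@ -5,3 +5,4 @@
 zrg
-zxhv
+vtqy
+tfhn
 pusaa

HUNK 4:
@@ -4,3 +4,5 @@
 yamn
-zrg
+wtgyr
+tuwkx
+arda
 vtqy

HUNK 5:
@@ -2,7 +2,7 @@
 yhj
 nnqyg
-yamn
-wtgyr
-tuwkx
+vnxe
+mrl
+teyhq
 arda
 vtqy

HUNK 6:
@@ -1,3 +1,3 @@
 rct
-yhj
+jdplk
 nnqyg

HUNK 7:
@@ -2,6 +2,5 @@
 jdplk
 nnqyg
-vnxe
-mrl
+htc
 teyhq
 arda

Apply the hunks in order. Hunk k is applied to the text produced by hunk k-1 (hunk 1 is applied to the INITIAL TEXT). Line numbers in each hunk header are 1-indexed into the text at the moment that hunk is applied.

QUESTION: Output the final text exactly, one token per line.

Hunk 1: at line 2 remove [hvpu,pbm] add [nnqyg,yamn,jgsmt] -> 7 lines: rct yhj nnqyg yamn jgsmt zxhv pusaa
Hunk 2: at line 4 remove [jgsmt] add [zrg] -> 7 lines: rct yhj nnqyg yamn zrg zxhv pusaa
Hunk 3: at line 5 remove [zxhv] add [vtqy,tfhn] -> 8 lines: rct yhj nnqyg yamn zrg vtqy tfhn pusaa
Hunk 4: at line 4 remove [zrg] add [wtgyr,tuwkx,arda] -> 10 lines: rct yhj nnqyg yamn wtgyr tuwkx arda vtqy tfhn pusaa
Hunk 5: at line 2 remove [yamn,wtgyr,tuwkx] add [vnxe,mrl,teyhq] -> 10 lines: rct yhj nnqyg vnxe mrl teyhq arda vtqy tfhn pusaa
Hunk 6: at line 1 remove [yhj] add [jdplk] -> 10 lines: rct jdplk nnqyg vnxe mrl teyhq arda vtqy tfhn pusaa
Hunk 7: at line 2 remove [vnxe,mrl] add [htc] -> 9 lines: rct jdplk nnqyg htc teyhq arda vtqy tfhn pusaa

Answer: rct
jdplk
nnqyg
htc
teyhq
arda
vtqy
tfhn
pusaa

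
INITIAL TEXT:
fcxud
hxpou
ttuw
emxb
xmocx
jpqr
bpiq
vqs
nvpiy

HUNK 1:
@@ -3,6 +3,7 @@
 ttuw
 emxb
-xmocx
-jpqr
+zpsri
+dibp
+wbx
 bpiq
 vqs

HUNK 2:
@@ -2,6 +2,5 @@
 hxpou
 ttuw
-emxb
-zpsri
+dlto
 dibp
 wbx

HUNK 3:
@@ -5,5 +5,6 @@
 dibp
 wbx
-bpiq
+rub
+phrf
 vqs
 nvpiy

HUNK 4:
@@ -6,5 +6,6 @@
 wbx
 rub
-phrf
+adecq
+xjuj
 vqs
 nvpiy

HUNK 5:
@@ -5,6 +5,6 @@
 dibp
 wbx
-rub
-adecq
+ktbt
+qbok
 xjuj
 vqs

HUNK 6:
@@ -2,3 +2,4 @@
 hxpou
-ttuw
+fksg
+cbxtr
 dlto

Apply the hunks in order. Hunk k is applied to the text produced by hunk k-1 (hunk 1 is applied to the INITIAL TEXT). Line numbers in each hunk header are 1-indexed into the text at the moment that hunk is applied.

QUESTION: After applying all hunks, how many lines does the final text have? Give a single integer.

Answer: 12

Derivation:
Hunk 1: at line 3 remove [xmocx,jpqr] add [zpsri,dibp,wbx] -> 10 lines: fcxud hxpou ttuw emxb zpsri dibp wbx bpiq vqs nvpiy
Hunk 2: at line 2 remove [emxb,zpsri] add [dlto] -> 9 lines: fcxud hxpou ttuw dlto dibp wbx bpiq vqs nvpiy
Hunk 3: at line 5 remove [bpiq] add [rub,phrf] -> 10 lines: fcxud hxpou ttuw dlto dibp wbx rub phrf vqs nvpiy
Hunk 4: at line 6 remove [phrf] add [adecq,xjuj] -> 11 lines: fcxud hxpou ttuw dlto dibp wbx rub adecq xjuj vqs nvpiy
Hunk 5: at line 5 remove [rub,adecq] add [ktbt,qbok] -> 11 lines: fcxud hxpou ttuw dlto dibp wbx ktbt qbok xjuj vqs nvpiy
Hunk 6: at line 2 remove [ttuw] add [fksg,cbxtr] -> 12 lines: fcxud hxpou fksg cbxtr dlto dibp wbx ktbt qbok xjuj vqs nvpiy
Final line count: 12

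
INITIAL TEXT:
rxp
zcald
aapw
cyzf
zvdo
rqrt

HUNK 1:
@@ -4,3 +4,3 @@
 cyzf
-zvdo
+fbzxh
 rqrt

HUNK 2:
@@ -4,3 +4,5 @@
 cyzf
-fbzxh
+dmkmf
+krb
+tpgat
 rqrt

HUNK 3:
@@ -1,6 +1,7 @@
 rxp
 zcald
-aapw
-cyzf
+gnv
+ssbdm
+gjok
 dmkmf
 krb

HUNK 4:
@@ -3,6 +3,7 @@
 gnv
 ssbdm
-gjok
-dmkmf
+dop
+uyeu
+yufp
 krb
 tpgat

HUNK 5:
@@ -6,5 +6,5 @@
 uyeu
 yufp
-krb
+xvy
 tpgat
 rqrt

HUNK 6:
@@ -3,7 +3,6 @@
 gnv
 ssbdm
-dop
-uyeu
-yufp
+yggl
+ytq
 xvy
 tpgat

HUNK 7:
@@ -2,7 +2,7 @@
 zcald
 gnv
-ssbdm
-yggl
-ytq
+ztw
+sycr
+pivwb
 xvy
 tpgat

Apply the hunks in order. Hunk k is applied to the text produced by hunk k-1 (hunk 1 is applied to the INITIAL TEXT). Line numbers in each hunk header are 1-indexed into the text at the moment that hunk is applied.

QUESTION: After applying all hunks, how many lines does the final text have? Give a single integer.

Hunk 1: at line 4 remove [zvdo] add [fbzxh] -> 6 lines: rxp zcald aapw cyzf fbzxh rqrt
Hunk 2: at line 4 remove [fbzxh] add [dmkmf,krb,tpgat] -> 8 lines: rxp zcald aapw cyzf dmkmf krb tpgat rqrt
Hunk 3: at line 1 remove [aapw,cyzf] add [gnv,ssbdm,gjok] -> 9 lines: rxp zcald gnv ssbdm gjok dmkmf krb tpgat rqrt
Hunk 4: at line 3 remove [gjok,dmkmf] add [dop,uyeu,yufp] -> 10 lines: rxp zcald gnv ssbdm dop uyeu yufp krb tpgat rqrt
Hunk 5: at line 6 remove [krb] add [xvy] -> 10 lines: rxp zcald gnv ssbdm dop uyeu yufp xvy tpgat rqrt
Hunk 6: at line 3 remove [dop,uyeu,yufp] add [yggl,ytq] -> 9 lines: rxp zcald gnv ssbdm yggl ytq xvy tpgat rqrt
Hunk 7: at line 2 remove [ssbdm,yggl,ytq] add [ztw,sycr,pivwb] -> 9 lines: rxp zcald gnv ztw sycr pivwb xvy tpgat rqrt
Final line count: 9

Answer: 9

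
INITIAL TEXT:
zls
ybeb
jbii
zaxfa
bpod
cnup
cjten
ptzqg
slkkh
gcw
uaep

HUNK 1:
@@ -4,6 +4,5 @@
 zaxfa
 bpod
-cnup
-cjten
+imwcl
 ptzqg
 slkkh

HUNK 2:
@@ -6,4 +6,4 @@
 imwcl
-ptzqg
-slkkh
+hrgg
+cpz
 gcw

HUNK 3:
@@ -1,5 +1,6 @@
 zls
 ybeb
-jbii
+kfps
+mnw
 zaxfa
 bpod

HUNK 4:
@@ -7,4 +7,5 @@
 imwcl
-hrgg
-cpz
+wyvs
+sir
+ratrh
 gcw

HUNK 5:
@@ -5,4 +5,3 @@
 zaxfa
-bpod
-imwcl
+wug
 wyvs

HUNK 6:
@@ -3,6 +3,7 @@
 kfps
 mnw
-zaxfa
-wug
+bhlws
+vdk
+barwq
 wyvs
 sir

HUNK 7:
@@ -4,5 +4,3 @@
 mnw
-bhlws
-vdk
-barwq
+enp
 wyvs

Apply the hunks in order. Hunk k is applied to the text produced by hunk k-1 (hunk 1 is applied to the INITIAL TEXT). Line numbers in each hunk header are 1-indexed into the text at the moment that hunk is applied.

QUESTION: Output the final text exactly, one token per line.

Hunk 1: at line 4 remove [cnup,cjten] add [imwcl] -> 10 lines: zls ybeb jbii zaxfa bpod imwcl ptzqg slkkh gcw uaep
Hunk 2: at line 6 remove [ptzqg,slkkh] add [hrgg,cpz] -> 10 lines: zls ybeb jbii zaxfa bpod imwcl hrgg cpz gcw uaep
Hunk 3: at line 1 remove [jbii] add [kfps,mnw] -> 11 lines: zls ybeb kfps mnw zaxfa bpod imwcl hrgg cpz gcw uaep
Hunk 4: at line 7 remove [hrgg,cpz] add [wyvs,sir,ratrh] -> 12 lines: zls ybeb kfps mnw zaxfa bpod imwcl wyvs sir ratrh gcw uaep
Hunk 5: at line 5 remove [bpod,imwcl] add [wug] -> 11 lines: zls ybeb kfps mnw zaxfa wug wyvs sir ratrh gcw uaep
Hunk 6: at line 3 remove [zaxfa,wug] add [bhlws,vdk,barwq] -> 12 lines: zls ybeb kfps mnw bhlws vdk barwq wyvs sir ratrh gcw uaep
Hunk 7: at line 4 remove [bhlws,vdk,barwq] add [enp] -> 10 lines: zls ybeb kfps mnw enp wyvs sir ratrh gcw uaep

Answer: zls
ybeb
kfps
mnw
enp
wyvs
sir
ratrh
gcw
uaep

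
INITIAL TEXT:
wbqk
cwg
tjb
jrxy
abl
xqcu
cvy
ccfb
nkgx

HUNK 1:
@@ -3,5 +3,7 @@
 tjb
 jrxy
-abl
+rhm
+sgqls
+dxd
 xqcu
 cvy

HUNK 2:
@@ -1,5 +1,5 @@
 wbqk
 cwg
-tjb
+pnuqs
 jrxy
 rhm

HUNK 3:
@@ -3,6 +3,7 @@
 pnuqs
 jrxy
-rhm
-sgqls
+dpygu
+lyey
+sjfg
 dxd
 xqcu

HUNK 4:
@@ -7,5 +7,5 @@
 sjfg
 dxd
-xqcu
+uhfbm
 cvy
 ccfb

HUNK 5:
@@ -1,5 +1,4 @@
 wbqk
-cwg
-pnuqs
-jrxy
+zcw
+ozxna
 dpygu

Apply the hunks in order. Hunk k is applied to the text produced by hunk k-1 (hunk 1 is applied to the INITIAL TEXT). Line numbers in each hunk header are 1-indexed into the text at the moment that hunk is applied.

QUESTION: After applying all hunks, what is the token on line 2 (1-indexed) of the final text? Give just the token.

Answer: zcw

Derivation:
Hunk 1: at line 3 remove [abl] add [rhm,sgqls,dxd] -> 11 lines: wbqk cwg tjb jrxy rhm sgqls dxd xqcu cvy ccfb nkgx
Hunk 2: at line 1 remove [tjb] add [pnuqs] -> 11 lines: wbqk cwg pnuqs jrxy rhm sgqls dxd xqcu cvy ccfb nkgx
Hunk 3: at line 3 remove [rhm,sgqls] add [dpygu,lyey,sjfg] -> 12 lines: wbqk cwg pnuqs jrxy dpygu lyey sjfg dxd xqcu cvy ccfb nkgx
Hunk 4: at line 7 remove [xqcu] add [uhfbm] -> 12 lines: wbqk cwg pnuqs jrxy dpygu lyey sjfg dxd uhfbm cvy ccfb nkgx
Hunk 5: at line 1 remove [cwg,pnuqs,jrxy] add [zcw,ozxna] -> 11 lines: wbqk zcw ozxna dpygu lyey sjfg dxd uhfbm cvy ccfb nkgx
Final line 2: zcw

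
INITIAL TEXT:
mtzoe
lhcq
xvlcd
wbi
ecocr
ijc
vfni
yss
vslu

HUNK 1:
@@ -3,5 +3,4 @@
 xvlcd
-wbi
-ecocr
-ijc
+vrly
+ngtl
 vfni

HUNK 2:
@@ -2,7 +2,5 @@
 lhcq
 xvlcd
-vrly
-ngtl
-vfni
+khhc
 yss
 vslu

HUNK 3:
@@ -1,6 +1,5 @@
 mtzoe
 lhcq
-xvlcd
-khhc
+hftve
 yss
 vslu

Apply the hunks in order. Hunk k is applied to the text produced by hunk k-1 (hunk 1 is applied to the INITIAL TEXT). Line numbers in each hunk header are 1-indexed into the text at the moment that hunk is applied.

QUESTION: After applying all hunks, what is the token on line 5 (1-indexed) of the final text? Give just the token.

Answer: vslu

Derivation:
Hunk 1: at line 3 remove [wbi,ecocr,ijc] add [vrly,ngtl] -> 8 lines: mtzoe lhcq xvlcd vrly ngtl vfni yss vslu
Hunk 2: at line 2 remove [vrly,ngtl,vfni] add [khhc] -> 6 lines: mtzoe lhcq xvlcd khhc yss vslu
Hunk 3: at line 1 remove [xvlcd,khhc] add [hftve] -> 5 lines: mtzoe lhcq hftve yss vslu
Final line 5: vslu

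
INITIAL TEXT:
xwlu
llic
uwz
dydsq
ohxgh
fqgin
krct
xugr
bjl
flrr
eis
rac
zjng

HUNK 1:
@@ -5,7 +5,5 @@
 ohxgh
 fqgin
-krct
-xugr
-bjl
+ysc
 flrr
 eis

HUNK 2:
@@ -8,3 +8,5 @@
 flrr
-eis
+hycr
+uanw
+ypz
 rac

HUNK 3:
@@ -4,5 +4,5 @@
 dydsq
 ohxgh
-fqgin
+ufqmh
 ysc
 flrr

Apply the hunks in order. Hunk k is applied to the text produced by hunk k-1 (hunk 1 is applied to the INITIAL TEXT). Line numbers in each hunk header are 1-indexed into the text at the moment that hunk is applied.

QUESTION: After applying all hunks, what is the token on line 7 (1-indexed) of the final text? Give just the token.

Answer: ysc

Derivation:
Hunk 1: at line 5 remove [krct,xugr,bjl] add [ysc] -> 11 lines: xwlu llic uwz dydsq ohxgh fqgin ysc flrr eis rac zjng
Hunk 2: at line 8 remove [eis] add [hycr,uanw,ypz] -> 13 lines: xwlu llic uwz dydsq ohxgh fqgin ysc flrr hycr uanw ypz rac zjng
Hunk 3: at line 4 remove [fqgin] add [ufqmh] -> 13 lines: xwlu llic uwz dydsq ohxgh ufqmh ysc flrr hycr uanw ypz rac zjng
Final line 7: ysc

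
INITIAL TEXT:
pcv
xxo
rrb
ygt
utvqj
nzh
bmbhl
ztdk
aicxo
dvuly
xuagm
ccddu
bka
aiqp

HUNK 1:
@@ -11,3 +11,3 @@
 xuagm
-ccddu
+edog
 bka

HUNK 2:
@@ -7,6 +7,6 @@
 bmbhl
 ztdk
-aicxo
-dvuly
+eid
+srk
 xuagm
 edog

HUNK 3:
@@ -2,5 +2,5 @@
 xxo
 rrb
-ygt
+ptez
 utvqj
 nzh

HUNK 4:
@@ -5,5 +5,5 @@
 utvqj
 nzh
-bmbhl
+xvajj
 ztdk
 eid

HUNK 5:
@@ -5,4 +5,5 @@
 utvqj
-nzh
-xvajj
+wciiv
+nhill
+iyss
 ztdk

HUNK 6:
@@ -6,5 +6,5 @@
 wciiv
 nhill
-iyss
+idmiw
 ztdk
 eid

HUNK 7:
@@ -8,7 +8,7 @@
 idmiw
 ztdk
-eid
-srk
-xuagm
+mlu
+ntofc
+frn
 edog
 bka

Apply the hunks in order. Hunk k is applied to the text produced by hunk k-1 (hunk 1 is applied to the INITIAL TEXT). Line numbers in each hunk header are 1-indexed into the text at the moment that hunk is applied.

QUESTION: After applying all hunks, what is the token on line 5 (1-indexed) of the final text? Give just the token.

Hunk 1: at line 11 remove [ccddu] add [edog] -> 14 lines: pcv xxo rrb ygt utvqj nzh bmbhl ztdk aicxo dvuly xuagm edog bka aiqp
Hunk 2: at line 7 remove [aicxo,dvuly] add [eid,srk] -> 14 lines: pcv xxo rrb ygt utvqj nzh bmbhl ztdk eid srk xuagm edog bka aiqp
Hunk 3: at line 2 remove [ygt] add [ptez] -> 14 lines: pcv xxo rrb ptez utvqj nzh bmbhl ztdk eid srk xuagm edog bka aiqp
Hunk 4: at line 5 remove [bmbhl] add [xvajj] -> 14 lines: pcv xxo rrb ptez utvqj nzh xvajj ztdk eid srk xuagm edog bka aiqp
Hunk 5: at line 5 remove [nzh,xvajj] add [wciiv,nhill,iyss] -> 15 lines: pcv xxo rrb ptez utvqj wciiv nhill iyss ztdk eid srk xuagm edog bka aiqp
Hunk 6: at line 6 remove [iyss] add [idmiw] -> 15 lines: pcv xxo rrb ptez utvqj wciiv nhill idmiw ztdk eid srk xuagm edog bka aiqp
Hunk 7: at line 8 remove [eid,srk,xuagm] add [mlu,ntofc,frn] -> 15 lines: pcv xxo rrb ptez utvqj wciiv nhill idmiw ztdk mlu ntofc frn edog bka aiqp
Final line 5: utvqj

Answer: utvqj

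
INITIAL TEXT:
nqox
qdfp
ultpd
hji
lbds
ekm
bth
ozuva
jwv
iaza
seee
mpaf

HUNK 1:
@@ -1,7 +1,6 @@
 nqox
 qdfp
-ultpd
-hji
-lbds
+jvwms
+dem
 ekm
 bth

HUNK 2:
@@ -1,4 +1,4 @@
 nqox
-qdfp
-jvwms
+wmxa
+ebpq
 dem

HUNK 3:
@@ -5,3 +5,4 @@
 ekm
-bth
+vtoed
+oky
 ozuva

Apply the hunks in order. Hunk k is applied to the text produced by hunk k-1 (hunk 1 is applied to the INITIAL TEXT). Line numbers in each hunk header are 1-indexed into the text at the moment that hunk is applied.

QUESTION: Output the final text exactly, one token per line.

Hunk 1: at line 1 remove [ultpd,hji,lbds] add [jvwms,dem] -> 11 lines: nqox qdfp jvwms dem ekm bth ozuva jwv iaza seee mpaf
Hunk 2: at line 1 remove [qdfp,jvwms] add [wmxa,ebpq] -> 11 lines: nqox wmxa ebpq dem ekm bth ozuva jwv iaza seee mpaf
Hunk 3: at line 5 remove [bth] add [vtoed,oky] -> 12 lines: nqox wmxa ebpq dem ekm vtoed oky ozuva jwv iaza seee mpaf

Answer: nqox
wmxa
ebpq
dem
ekm
vtoed
oky
ozuva
jwv
iaza
seee
mpaf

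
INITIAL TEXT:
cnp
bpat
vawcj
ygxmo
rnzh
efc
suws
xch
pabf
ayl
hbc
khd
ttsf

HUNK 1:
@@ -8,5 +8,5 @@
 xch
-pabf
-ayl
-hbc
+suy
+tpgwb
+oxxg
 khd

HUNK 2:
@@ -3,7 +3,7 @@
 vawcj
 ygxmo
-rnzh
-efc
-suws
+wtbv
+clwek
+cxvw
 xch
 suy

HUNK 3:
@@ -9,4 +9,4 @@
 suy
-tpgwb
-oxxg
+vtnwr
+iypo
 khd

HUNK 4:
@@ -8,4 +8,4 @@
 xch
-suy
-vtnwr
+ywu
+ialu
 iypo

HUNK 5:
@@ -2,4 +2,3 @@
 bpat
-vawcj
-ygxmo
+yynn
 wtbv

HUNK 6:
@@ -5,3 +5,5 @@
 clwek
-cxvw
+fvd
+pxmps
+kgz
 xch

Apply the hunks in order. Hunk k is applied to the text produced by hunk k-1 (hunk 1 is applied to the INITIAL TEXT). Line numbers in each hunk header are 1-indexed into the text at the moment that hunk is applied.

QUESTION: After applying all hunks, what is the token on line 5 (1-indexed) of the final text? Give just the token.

Answer: clwek

Derivation:
Hunk 1: at line 8 remove [pabf,ayl,hbc] add [suy,tpgwb,oxxg] -> 13 lines: cnp bpat vawcj ygxmo rnzh efc suws xch suy tpgwb oxxg khd ttsf
Hunk 2: at line 3 remove [rnzh,efc,suws] add [wtbv,clwek,cxvw] -> 13 lines: cnp bpat vawcj ygxmo wtbv clwek cxvw xch suy tpgwb oxxg khd ttsf
Hunk 3: at line 9 remove [tpgwb,oxxg] add [vtnwr,iypo] -> 13 lines: cnp bpat vawcj ygxmo wtbv clwek cxvw xch suy vtnwr iypo khd ttsf
Hunk 4: at line 8 remove [suy,vtnwr] add [ywu,ialu] -> 13 lines: cnp bpat vawcj ygxmo wtbv clwek cxvw xch ywu ialu iypo khd ttsf
Hunk 5: at line 2 remove [vawcj,ygxmo] add [yynn] -> 12 lines: cnp bpat yynn wtbv clwek cxvw xch ywu ialu iypo khd ttsf
Hunk 6: at line 5 remove [cxvw] add [fvd,pxmps,kgz] -> 14 lines: cnp bpat yynn wtbv clwek fvd pxmps kgz xch ywu ialu iypo khd ttsf
Final line 5: clwek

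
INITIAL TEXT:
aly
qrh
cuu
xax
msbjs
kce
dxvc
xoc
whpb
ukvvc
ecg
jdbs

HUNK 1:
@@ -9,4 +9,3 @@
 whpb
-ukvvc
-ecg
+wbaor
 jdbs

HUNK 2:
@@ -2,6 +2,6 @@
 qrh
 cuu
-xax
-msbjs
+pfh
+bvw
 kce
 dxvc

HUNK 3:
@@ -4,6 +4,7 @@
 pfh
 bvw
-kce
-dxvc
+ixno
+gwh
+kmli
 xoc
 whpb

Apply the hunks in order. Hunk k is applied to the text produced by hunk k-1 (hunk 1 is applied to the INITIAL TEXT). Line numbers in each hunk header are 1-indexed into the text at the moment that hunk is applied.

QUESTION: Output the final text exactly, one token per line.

Hunk 1: at line 9 remove [ukvvc,ecg] add [wbaor] -> 11 lines: aly qrh cuu xax msbjs kce dxvc xoc whpb wbaor jdbs
Hunk 2: at line 2 remove [xax,msbjs] add [pfh,bvw] -> 11 lines: aly qrh cuu pfh bvw kce dxvc xoc whpb wbaor jdbs
Hunk 3: at line 4 remove [kce,dxvc] add [ixno,gwh,kmli] -> 12 lines: aly qrh cuu pfh bvw ixno gwh kmli xoc whpb wbaor jdbs

Answer: aly
qrh
cuu
pfh
bvw
ixno
gwh
kmli
xoc
whpb
wbaor
jdbs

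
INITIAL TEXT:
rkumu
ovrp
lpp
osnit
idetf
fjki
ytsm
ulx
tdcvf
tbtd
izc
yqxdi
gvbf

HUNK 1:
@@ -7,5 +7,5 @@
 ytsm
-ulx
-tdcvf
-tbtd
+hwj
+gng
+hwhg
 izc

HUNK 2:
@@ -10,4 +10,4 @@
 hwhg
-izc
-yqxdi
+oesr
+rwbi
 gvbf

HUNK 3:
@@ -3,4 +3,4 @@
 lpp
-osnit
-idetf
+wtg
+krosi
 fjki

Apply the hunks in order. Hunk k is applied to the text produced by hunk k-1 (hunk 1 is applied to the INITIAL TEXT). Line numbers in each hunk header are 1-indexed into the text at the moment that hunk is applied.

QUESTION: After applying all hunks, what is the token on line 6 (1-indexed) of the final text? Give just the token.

Answer: fjki

Derivation:
Hunk 1: at line 7 remove [ulx,tdcvf,tbtd] add [hwj,gng,hwhg] -> 13 lines: rkumu ovrp lpp osnit idetf fjki ytsm hwj gng hwhg izc yqxdi gvbf
Hunk 2: at line 10 remove [izc,yqxdi] add [oesr,rwbi] -> 13 lines: rkumu ovrp lpp osnit idetf fjki ytsm hwj gng hwhg oesr rwbi gvbf
Hunk 3: at line 3 remove [osnit,idetf] add [wtg,krosi] -> 13 lines: rkumu ovrp lpp wtg krosi fjki ytsm hwj gng hwhg oesr rwbi gvbf
Final line 6: fjki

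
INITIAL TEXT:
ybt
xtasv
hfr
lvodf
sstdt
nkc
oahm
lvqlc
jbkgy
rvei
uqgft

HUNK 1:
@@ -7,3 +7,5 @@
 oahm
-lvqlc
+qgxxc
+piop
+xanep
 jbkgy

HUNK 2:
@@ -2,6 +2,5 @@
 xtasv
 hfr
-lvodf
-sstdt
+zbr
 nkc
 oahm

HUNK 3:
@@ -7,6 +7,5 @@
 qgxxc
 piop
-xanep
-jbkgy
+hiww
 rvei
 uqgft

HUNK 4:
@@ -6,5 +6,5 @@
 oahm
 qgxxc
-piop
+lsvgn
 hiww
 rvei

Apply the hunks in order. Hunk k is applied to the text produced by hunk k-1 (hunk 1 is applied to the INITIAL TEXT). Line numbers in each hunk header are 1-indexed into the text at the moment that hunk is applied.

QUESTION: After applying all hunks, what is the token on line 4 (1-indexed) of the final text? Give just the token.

Hunk 1: at line 7 remove [lvqlc] add [qgxxc,piop,xanep] -> 13 lines: ybt xtasv hfr lvodf sstdt nkc oahm qgxxc piop xanep jbkgy rvei uqgft
Hunk 2: at line 2 remove [lvodf,sstdt] add [zbr] -> 12 lines: ybt xtasv hfr zbr nkc oahm qgxxc piop xanep jbkgy rvei uqgft
Hunk 3: at line 7 remove [xanep,jbkgy] add [hiww] -> 11 lines: ybt xtasv hfr zbr nkc oahm qgxxc piop hiww rvei uqgft
Hunk 4: at line 6 remove [piop] add [lsvgn] -> 11 lines: ybt xtasv hfr zbr nkc oahm qgxxc lsvgn hiww rvei uqgft
Final line 4: zbr

Answer: zbr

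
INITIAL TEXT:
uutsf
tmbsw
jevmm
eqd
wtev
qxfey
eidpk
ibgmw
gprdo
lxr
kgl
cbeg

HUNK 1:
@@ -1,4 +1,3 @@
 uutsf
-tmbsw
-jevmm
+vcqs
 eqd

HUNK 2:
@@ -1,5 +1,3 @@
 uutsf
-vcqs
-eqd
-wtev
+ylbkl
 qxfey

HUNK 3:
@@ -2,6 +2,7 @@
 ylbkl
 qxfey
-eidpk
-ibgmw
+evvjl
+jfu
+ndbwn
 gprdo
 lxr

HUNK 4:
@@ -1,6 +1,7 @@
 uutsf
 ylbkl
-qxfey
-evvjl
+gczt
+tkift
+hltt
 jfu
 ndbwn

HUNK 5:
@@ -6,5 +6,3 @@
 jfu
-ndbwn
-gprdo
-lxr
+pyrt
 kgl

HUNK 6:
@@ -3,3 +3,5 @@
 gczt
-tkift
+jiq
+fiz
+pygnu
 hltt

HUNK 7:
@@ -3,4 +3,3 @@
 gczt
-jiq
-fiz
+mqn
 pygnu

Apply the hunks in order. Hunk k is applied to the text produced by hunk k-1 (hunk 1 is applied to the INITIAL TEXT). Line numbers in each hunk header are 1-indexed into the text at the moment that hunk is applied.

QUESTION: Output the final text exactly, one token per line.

Answer: uutsf
ylbkl
gczt
mqn
pygnu
hltt
jfu
pyrt
kgl
cbeg

Derivation:
Hunk 1: at line 1 remove [tmbsw,jevmm] add [vcqs] -> 11 lines: uutsf vcqs eqd wtev qxfey eidpk ibgmw gprdo lxr kgl cbeg
Hunk 2: at line 1 remove [vcqs,eqd,wtev] add [ylbkl] -> 9 lines: uutsf ylbkl qxfey eidpk ibgmw gprdo lxr kgl cbeg
Hunk 3: at line 2 remove [eidpk,ibgmw] add [evvjl,jfu,ndbwn] -> 10 lines: uutsf ylbkl qxfey evvjl jfu ndbwn gprdo lxr kgl cbeg
Hunk 4: at line 1 remove [qxfey,evvjl] add [gczt,tkift,hltt] -> 11 lines: uutsf ylbkl gczt tkift hltt jfu ndbwn gprdo lxr kgl cbeg
Hunk 5: at line 6 remove [ndbwn,gprdo,lxr] add [pyrt] -> 9 lines: uutsf ylbkl gczt tkift hltt jfu pyrt kgl cbeg
Hunk 6: at line 3 remove [tkift] add [jiq,fiz,pygnu] -> 11 lines: uutsf ylbkl gczt jiq fiz pygnu hltt jfu pyrt kgl cbeg
Hunk 7: at line 3 remove [jiq,fiz] add [mqn] -> 10 lines: uutsf ylbkl gczt mqn pygnu hltt jfu pyrt kgl cbeg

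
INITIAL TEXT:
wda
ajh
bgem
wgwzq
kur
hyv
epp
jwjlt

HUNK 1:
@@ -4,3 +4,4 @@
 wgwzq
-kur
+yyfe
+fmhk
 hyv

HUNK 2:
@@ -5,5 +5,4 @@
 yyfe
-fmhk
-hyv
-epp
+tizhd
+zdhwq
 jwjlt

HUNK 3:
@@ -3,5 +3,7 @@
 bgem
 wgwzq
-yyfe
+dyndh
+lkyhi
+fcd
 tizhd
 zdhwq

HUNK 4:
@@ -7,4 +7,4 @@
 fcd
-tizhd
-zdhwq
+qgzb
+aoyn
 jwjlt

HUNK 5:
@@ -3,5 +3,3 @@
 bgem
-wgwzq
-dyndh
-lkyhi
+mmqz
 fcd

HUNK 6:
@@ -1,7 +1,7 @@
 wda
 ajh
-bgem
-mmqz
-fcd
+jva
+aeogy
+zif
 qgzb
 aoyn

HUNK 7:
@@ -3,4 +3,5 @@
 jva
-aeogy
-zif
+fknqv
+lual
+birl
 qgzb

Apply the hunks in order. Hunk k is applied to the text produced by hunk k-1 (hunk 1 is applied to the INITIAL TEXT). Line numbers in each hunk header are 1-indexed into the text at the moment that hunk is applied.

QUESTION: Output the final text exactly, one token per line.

Answer: wda
ajh
jva
fknqv
lual
birl
qgzb
aoyn
jwjlt

Derivation:
Hunk 1: at line 4 remove [kur] add [yyfe,fmhk] -> 9 lines: wda ajh bgem wgwzq yyfe fmhk hyv epp jwjlt
Hunk 2: at line 5 remove [fmhk,hyv,epp] add [tizhd,zdhwq] -> 8 lines: wda ajh bgem wgwzq yyfe tizhd zdhwq jwjlt
Hunk 3: at line 3 remove [yyfe] add [dyndh,lkyhi,fcd] -> 10 lines: wda ajh bgem wgwzq dyndh lkyhi fcd tizhd zdhwq jwjlt
Hunk 4: at line 7 remove [tizhd,zdhwq] add [qgzb,aoyn] -> 10 lines: wda ajh bgem wgwzq dyndh lkyhi fcd qgzb aoyn jwjlt
Hunk 5: at line 3 remove [wgwzq,dyndh,lkyhi] add [mmqz] -> 8 lines: wda ajh bgem mmqz fcd qgzb aoyn jwjlt
Hunk 6: at line 1 remove [bgem,mmqz,fcd] add [jva,aeogy,zif] -> 8 lines: wda ajh jva aeogy zif qgzb aoyn jwjlt
Hunk 7: at line 3 remove [aeogy,zif] add [fknqv,lual,birl] -> 9 lines: wda ajh jva fknqv lual birl qgzb aoyn jwjlt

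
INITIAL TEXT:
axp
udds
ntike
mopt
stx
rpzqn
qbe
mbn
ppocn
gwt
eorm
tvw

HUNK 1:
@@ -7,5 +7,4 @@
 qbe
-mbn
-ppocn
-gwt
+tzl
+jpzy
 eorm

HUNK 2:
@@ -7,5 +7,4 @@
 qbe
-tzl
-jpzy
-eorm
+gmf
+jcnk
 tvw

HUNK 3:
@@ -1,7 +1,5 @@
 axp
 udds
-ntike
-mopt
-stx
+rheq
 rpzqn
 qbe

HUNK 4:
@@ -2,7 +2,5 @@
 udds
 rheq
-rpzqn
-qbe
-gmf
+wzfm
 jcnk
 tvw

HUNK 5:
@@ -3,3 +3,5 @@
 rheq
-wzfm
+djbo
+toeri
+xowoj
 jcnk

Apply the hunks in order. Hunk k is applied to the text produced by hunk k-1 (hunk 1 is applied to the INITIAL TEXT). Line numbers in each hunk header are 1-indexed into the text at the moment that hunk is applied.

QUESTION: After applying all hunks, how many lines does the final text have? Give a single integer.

Hunk 1: at line 7 remove [mbn,ppocn,gwt] add [tzl,jpzy] -> 11 lines: axp udds ntike mopt stx rpzqn qbe tzl jpzy eorm tvw
Hunk 2: at line 7 remove [tzl,jpzy,eorm] add [gmf,jcnk] -> 10 lines: axp udds ntike mopt stx rpzqn qbe gmf jcnk tvw
Hunk 3: at line 1 remove [ntike,mopt,stx] add [rheq] -> 8 lines: axp udds rheq rpzqn qbe gmf jcnk tvw
Hunk 4: at line 2 remove [rpzqn,qbe,gmf] add [wzfm] -> 6 lines: axp udds rheq wzfm jcnk tvw
Hunk 5: at line 3 remove [wzfm] add [djbo,toeri,xowoj] -> 8 lines: axp udds rheq djbo toeri xowoj jcnk tvw
Final line count: 8

Answer: 8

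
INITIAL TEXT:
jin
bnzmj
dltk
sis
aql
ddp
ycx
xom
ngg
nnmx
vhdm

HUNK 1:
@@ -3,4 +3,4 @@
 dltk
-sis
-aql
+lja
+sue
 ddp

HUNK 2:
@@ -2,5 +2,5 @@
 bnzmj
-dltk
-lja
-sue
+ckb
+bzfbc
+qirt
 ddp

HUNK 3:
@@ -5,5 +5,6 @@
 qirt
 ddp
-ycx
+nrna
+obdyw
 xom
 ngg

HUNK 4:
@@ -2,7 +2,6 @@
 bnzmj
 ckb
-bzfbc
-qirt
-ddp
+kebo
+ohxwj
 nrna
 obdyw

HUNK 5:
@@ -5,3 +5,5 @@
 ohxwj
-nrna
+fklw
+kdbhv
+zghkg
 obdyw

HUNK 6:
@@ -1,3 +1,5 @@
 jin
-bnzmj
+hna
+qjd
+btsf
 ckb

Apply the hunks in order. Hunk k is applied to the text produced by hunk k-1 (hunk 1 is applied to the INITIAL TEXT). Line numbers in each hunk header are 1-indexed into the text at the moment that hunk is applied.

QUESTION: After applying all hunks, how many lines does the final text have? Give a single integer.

Answer: 15

Derivation:
Hunk 1: at line 3 remove [sis,aql] add [lja,sue] -> 11 lines: jin bnzmj dltk lja sue ddp ycx xom ngg nnmx vhdm
Hunk 2: at line 2 remove [dltk,lja,sue] add [ckb,bzfbc,qirt] -> 11 lines: jin bnzmj ckb bzfbc qirt ddp ycx xom ngg nnmx vhdm
Hunk 3: at line 5 remove [ycx] add [nrna,obdyw] -> 12 lines: jin bnzmj ckb bzfbc qirt ddp nrna obdyw xom ngg nnmx vhdm
Hunk 4: at line 2 remove [bzfbc,qirt,ddp] add [kebo,ohxwj] -> 11 lines: jin bnzmj ckb kebo ohxwj nrna obdyw xom ngg nnmx vhdm
Hunk 5: at line 5 remove [nrna] add [fklw,kdbhv,zghkg] -> 13 lines: jin bnzmj ckb kebo ohxwj fklw kdbhv zghkg obdyw xom ngg nnmx vhdm
Hunk 6: at line 1 remove [bnzmj] add [hna,qjd,btsf] -> 15 lines: jin hna qjd btsf ckb kebo ohxwj fklw kdbhv zghkg obdyw xom ngg nnmx vhdm
Final line count: 15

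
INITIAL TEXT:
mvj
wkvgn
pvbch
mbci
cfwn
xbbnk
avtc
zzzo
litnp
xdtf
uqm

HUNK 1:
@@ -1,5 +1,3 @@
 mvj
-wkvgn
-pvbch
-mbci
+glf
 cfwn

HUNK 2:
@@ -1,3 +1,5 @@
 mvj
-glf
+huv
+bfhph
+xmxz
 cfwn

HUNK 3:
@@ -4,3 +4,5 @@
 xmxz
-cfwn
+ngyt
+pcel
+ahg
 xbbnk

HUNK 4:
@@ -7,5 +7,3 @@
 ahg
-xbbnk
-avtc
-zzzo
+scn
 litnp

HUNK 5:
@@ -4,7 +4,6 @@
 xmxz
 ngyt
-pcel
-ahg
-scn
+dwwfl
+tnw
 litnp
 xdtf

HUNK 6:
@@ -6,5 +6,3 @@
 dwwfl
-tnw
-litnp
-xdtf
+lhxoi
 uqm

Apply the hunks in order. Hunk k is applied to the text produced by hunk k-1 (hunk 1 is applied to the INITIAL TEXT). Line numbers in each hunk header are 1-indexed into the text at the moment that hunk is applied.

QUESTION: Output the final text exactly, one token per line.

Answer: mvj
huv
bfhph
xmxz
ngyt
dwwfl
lhxoi
uqm

Derivation:
Hunk 1: at line 1 remove [wkvgn,pvbch,mbci] add [glf] -> 9 lines: mvj glf cfwn xbbnk avtc zzzo litnp xdtf uqm
Hunk 2: at line 1 remove [glf] add [huv,bfhph,xmxz] -> 11 lines: mvj huv bfhph xmxz cfwn xbbnk avtc zzzo litnp xdtf uqm
Hunk 3: at line 4 remove [cfwn] add [ngyt,pcel,ahg] -> 13 lines: mvj huv bfhph xmxz ngyt pcel ahg xbbnk avtc zzzo litnp xdtf uqm
Hunk 4: at line 7 remove [xbbnk,avtc,zzzo] add [scn] -> 11 lines: mvj huv bfhph xmxz ngyt pcel ahg scn litnp xdtf uqm
Hunk 5: at line 4 remove [pcel,ahg,scn] add [dwwfl,tnw] -> 10 lines: mvj huv bfhph xmxz ngyt dwwfl tnw litnp xdtf uqm
Hunk 6: at line 6 remove [tnw,litnp,xdtf] add [lhxoi] -> 8 lines: mvj huv bfhph xmxz ngyt dwwfl lhxoi uqm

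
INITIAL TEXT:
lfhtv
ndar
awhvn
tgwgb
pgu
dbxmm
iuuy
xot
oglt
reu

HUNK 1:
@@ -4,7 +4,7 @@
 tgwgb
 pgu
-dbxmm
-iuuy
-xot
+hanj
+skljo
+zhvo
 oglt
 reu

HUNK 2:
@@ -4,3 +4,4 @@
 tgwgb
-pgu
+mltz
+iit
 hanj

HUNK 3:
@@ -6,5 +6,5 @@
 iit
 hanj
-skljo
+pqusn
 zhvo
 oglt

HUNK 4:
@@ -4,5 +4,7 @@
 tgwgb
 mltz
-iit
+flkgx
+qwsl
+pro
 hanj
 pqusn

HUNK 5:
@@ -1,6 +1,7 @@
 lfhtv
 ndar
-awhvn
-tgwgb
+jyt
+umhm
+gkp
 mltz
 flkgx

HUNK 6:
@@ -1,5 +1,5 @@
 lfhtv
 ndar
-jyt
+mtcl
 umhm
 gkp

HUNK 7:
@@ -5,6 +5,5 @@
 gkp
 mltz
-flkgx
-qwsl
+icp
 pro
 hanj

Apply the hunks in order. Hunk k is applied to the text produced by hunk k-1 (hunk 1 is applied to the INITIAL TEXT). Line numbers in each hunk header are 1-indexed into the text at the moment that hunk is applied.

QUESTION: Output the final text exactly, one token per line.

Answer: lfhtv
ndar
mtcl
umhm
gkp
mltz
icp
pro
hanj
pqusn
zhvo
oglt
reu

Derivation:
Hunk 1: at line 4 remove [dbxmm,iuuy,xot] add [hanj,skljo,zhvo] -> 10 lines: lfhtv ndar awhvn tgwgb pgu hanj skljo zhvo oglt reu
Hunk 2: at line 4 remove [pgu] add [mltz,iit] -> 11 lines: lfhtv ndar awhvn tgwgb mltz iit hanj skljo zhvo oglt reu
Hunk 3: at line 6 remove [skljo] add [pqusn] -> 11 lines: lfhtv ndar awhvn tgwgb mltz iit hanj pqusn zhvo oglt reu
Hunk 4: at line 4 remove [iit] add [flkgx,qwsl,pro] -> 13 lines: lfhtv ndar awhvn tgwgb mltz flkgx qwsl pro hanj pqusn zhvo oglt reu
Hunk 5: at line 1 remove [awhvn,tgwgb] add [jyt,umhm,gkp] -> 14 lines: lfhtv ndar jyt umhm gkp mltz flkgx qwsl pro hanj pqusn zhvo oglt reu
Hunk 6: at line 1 remove [jyt] add [mtcl] -> 14 lines: lfhtv ndar mtcl umhm gkp mltz flkgx qwsl pro hanj pqusn zhvo oglt reu
Hunk 7: at line 5 remove [flkgx,qwsl] add [icp] -> 13 lines: lfhtv ndar mtcl umhm gkp mltz icp pro hanj pqusn zhvo oglt reu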